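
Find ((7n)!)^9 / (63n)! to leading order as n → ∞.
((7n)!)^9/(63n)! ~ ((2π·7n)^(8/2) / 3) · 9^(−9·7n)  →  0

Write N = 7n. Stirling: N! ~ sqrt(2π N)(N/e)^N and (9N)! ~ sqrt(2π·9N)·(9N/e)^(9N).
  (N!)^9/(9N)! ~ (2π N)^(9/2) (N/e)^(9N) / [sqrt(2π·9N) (9N/e)^(9N)]
     = (2π N)^(9/2) / sqrt(2π·9N) · (N/(9N))^(9N)
     = (2π N)^((9−1)/2) / 3 · 9^(−9N).
Since 9^9 > 1, the factor 9^(−9N) decays exponentially, so the ratio → 0. Substituting N = 7n gives the stated form.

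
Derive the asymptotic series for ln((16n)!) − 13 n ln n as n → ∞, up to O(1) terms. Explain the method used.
ln((16n)!) − 13 n ln n = 3 n ln n + 16(ln 16 − 1) n + (1/2) ln(2π·16n) + O(1/n)

Stirling: ln((16n)!) = 16n ln(16n) − 16n + (1/2) ln(2π·16n) + O(1/n).
Expand 16n ln(16n) = 16n (ln n + ln 16) = 16n ln n + 16n ln 16.
Subtract 13n ln n: leading term is (16 − 13) n ln n = 3 n ln n. The next term is 16n ln 16 − 16n = 16(ln 16 − 1) n. Then the (1/2) ln(2π·16n) correction.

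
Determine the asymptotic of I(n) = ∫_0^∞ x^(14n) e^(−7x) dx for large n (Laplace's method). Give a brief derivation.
I(n) ~ (sqrt(2π·14n) / 7) · (14n/(7e))^(14n)

Write the integrand as exp(14n ln x − 7x) and set f(x) = 14n ln x − 7x. Then f'(x) = 14n/x − 7 = 0 at x* = 14n/7, and f''(x*) = −14n/x*^2 = −7^2/(14n). Laplace's method (interior maximum) gives
  I(n) ~ e^(f(x*)) · sqrt(2π / |f''(x*)|)
        = exp(14n ln(14n/7) − 14n) · sqrt(2π · 14n / 7^2)
        = (14n/7)^(14n) e^(−14n) · sqrt(2π·14n) / 7
        = (sqrt(2π·14n) / 7) · (14n/(7e))^(14n).
This matches Γ(14n+1)/7^(14n+1) with Stirling applied to Γ.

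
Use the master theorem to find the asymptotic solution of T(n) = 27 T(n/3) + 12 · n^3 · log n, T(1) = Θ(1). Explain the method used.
T(n) = Θ(n^3 · (log n)^2)

Here log_3 27 = 3 and f(n) = 12 · n^3 · log n = Θ(n^(log_3 27) · (log n)^1). This is the extended Case 2 of the master theorem (f matches the critical exponent up to log factors), giving T(n) = Θ(n^(log_3 27) · (log n)^(1+1)) = Θ(n^3 · (log n)^2).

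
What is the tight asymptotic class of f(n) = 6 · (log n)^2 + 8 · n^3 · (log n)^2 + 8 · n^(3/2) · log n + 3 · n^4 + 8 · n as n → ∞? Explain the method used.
f(n) ∈ Θ(n^4)

Compare the terms by growth order. For large n, n^a · (log n)^b dominates n^a' · (log n)^b' iff a > a', or (a = a' and b > b'). Ranking the 5 terms shows the dominant one is 3 · n^4. Hence f(n) ∈ Θ(n^4).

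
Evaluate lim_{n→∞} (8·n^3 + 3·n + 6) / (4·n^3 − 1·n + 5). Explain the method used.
lim = 8/4 = 2

For large n the leading n^3 terms dominate both numerator and denominator. Dividing top and bottom by n^3, every other term tends to 0, leaving 8/4 = 2.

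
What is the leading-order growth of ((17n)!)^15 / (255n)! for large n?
((17n)!)^15/(255n)! ~ ((2π·17n)^(14/2) / sqrt(15)) · 15^(−15·17n)  →  0

Write N = 17n. Stirling: N! ~ sqrt(2π N)(N/e)^N and (15N)! ~ sqrt(2π·15N)·(15N/e)^(15N).
  (N!)^15/(15N)! ~ (2π N)^(15/2) (N/e)^(15N) / [sqrt(2π·15N) (15N/e)^(15N)]
     = (2π N)^(15/2) / sqrt(2π·15N) · (N/(15N))^(15N)
     = (2π N)^((15−1)/2) / sqrt(15) · 15^(−15N).
Since 15^15 > 1, the factor 15^(−15N) decays exponentially, so the ratio → 0. Substituting N = 17n gives the stated form.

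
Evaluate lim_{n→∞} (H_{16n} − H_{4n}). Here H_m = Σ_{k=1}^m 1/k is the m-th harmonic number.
lim = ln(16/4) = ln 4

Euler-Maclaurin gives H_m = ln m + γ + 1/(2m) + O(1/m^2). The γ and O(1/m) terms cancel in the difference:
  H_{16n} − H_{4n} = ln(16n) − ln(4n) + O(1/n) = ln(16/4) + O(1/n).
Hence the limit is ln(16/4) = ln 4.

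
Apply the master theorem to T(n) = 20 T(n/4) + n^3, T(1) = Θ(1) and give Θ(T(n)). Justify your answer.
T(n) = Θ(n^3)

log_4 20 ≈ 2.161. f(n) = n^3 dominates n^(log_4 20) since 3 > 2.161, and the regularity condition a·f(n/b) = 20·(n/4)^3 = (20/64)·n^3 ≤ c·f(n) holds with c = 20/64 ≈ 0.312 < 1. So this is Case 3: T(n) = Θ(f(n)) = Θ(n^3).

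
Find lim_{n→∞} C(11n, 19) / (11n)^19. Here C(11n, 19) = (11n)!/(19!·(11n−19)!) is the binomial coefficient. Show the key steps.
lim = 1/19! = 1/121645100408832000

With N = 11n → ∞: C(N, 19) / N^19 = [N(N−1)…(N−18)] / (19! · N^19) = (1/19!) · 1 · (1 − 1/(11n)) · … · (1 − 18/(11n)). Each factor → 1 as N → ∞, so the limit is 1/19! = 1/121645100408832000.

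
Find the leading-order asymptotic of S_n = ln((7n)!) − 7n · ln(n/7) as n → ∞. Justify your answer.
S_n ~ 7n · (ln 49 − 1) + O(ln n)

Stirling: ln((7n)!) = 7n ln(7n) − 7n + O(ln n).
  S_n = 7n ln(7n) − 7n − 7n ln(n/7) + O(ln n)
      = 7n ln(7n) − 7n ln n + 7n ln 7 − 7n + O(ln n)
      = 7n ln 7 + 7n ln 7 − 7n + O(ln n)
      = 7n (ln 49 − 1) + O(ln n).
Numerically ln(49) − 1 ≈ 2.8918.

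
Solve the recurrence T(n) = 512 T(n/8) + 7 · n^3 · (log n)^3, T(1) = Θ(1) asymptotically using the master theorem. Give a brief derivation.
T(n) = Θ(n^3 · (log n)^4)

Here log_8 512 = 3 and f(n) = 7 · n^3 · (log n)^3 = Θ(n^(log_8 512) · (log n)^3). This is the extended Case 2 of the master theorem (f matches the critical exponent up to log factors), giving T(n) = Θ(n^(log_8 512) · (log n)^(3+1)) = Θ(n^3 · (log n)^4).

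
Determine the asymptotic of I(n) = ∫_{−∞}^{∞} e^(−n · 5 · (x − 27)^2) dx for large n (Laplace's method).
I(n) = sqrt(π/(5n))

Here φ(x) = 5 · (x − 27)^2 has its unique minimum at x* = 27 with φ(x*) = 0 and φ''(x*) = 10. Laplace's method gives
  I(n) ~ e^(−n φ(x*)) · sqrt(2π / (n · φ''(x*))) = sqrt(2π / (10n)) = sqrt(π/(5n)).
This is exact: substituting u = (x − 27)·sqrt(5n) gives I(n) = (1/sqrt(5n)) ∫_{−∞}^{∞} e^(−u^2) du = sqrt(π/(5n)).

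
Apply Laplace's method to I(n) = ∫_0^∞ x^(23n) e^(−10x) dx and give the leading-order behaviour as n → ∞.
I(n) ~ (sqrt(2π·23n) / 10) · (23n/(10e))^(23n)

Write the integrand as exp(23n ln x − 10x) and set f(x) = 23n ln x − 10x. Then f'(x) = 23n/x − 10 = 0 at x* = 23n/10, and f''(x*) = −23n/x*^2 = −10^2/(23n). Laplace's method (interior maximum) gives
  I(n) ~ e^(f(x*)) · sqrt(2π / |f''(x*)|)
        = exp(23n ln(23n/10) − 23n) · sqrt(2π · 23n / 10^2)
        = (23n/10)^(23n) e^(−23n) · sqrt(2π·23n) / 10
        = (sqrt(2π·23n) / 10) · (23n/(10e))^(23n).
This matches Γ(23n+1)/10^(23n+1) with Stirling applied to Γ.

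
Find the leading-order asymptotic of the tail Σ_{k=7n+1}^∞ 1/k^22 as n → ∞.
Σ_{k>7n} 1/k^22 ~ 1/(21 · (7n)^21)

Compare to the integral: ∫_{7n}^∞ x^(−22) dx = [−x^(−21)/21]_{7n}^∞ = 1/((22−1)·(7n)^21). Euler-Maclaurin then gives
  Σ_{k>7n} 1/k^22 = ∫_{7n}^∞ dx/x^22 − 1/(2·(7n)^22) + O(1/(7n)^23).
(Equivalently this is ζ(22) − Σ_{k≤7n} 1/k^22.)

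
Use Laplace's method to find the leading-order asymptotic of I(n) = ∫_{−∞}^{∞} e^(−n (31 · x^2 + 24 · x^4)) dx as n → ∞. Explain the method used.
I(n) ~ sqrt(π/(31n))

φ(x) = 31 · x^2 + 24 · x^4 has its unique global minimum at x* = 0 (since φ'(x) = 62x + 96x^3 = 0 only at x = 0 for real x with both coefficients positive, and φ → ∞ as |x| → ∞). At x* = 0, φ(0) = 0 and φ''(0) = 62. Laplace's method then gives
  I(n) ~ sqrt(2π / (n · φ''(0))) · e^(−n φ(0)) = sqrt(2π / (62n)) = sqrt(π/(31n)).
The 24 · x^4 term contributes only at subleading order (an O(1/n) relative correction).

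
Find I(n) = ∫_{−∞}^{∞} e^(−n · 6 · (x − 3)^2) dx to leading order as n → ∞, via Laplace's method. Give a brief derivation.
I(n) = sqrt(π/(6n))

Here φ(x) = 6 · (x − 3)^2 has its unique minimum at x* = 3 with φ(x*) = 0 and φ''(x*) = 12. Laplace's method gives
  I(n) ~ e^(−n φ(x*)) · sqrt(2π / (n · φ''(x*))) = sqrt(2π / (12n)) = sqrt(π/(6n)).
This is exact: substituting u = (x − 3)·sqrt(6n) gives I(n) = (1/sqrt(6n)) ∫_{−∞}^{∞} e^(−u^2) du = sqrt(π/(6n)).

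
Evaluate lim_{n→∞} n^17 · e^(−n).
lim = 0

Exponentials with base > 1 dominate every fixed polynomial: for any fixed c, n^c / e^n → 0 as n → ∞ (e.g. by the ratio test, or since e^n grows faster than any power of n). Hence n^17 · e^(−n) = n^17 / e^n → 0.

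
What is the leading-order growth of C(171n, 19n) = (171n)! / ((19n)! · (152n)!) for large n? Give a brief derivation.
C(171n, 19n) ~ (387420489/16777216)^(19n) · sqrt(9/(16π·19n))

Write N = 19n. Apply Stirling to each factorial:
  (9N)! ~ sqrt(2π·9N) · (9N/e)^(9N),
  N! ~ sqrt(2π N) · (N/e)^N,
  (8N)! ~ sqrt(2π·8N) · (8N/e)^(8N).
The exponential factors combine to (9N)^(9N) / (N^N · (8N)^(8N)) = 9^(9N)/8^(8N) = (9^9/8^8)^N = (387420489/16777216)^N.
The square-root prefactors combine to sqrt(2π·9N) / (sqrt(2π N)·sqrt(2π·8N)) = sqrt(9 / (2π·8·N)) = sqrt(9/(16π·19n)).
Substituting N = 19n: C(171n, 19n) ~ (387420489/16777216)^(19n) · sqrt(9/(16π·19n)).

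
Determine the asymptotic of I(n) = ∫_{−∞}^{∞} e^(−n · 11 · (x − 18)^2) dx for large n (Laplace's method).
I(n) = sqrt(π/(11n))

Here φ(x) = 11 · (x − 18)^2 has its unique minimum at x* = 18 with φ(x*) = 0 and φ''(x*) = 22. Laplace's method gives
  I(n) ~ e^(−n φ(x*)) · sqrt(2π / (n · φ''(x*))) = sqrt(2π / (22n)) = sqrt(π/(11n)).
This is exact: substituting u = (x − 18)·sqrt(11n) gives I(n) = (1/sqrt(11n)) ∫_{−∞}^{∞} e^(−u^2) du = sqrt(π/(11n)).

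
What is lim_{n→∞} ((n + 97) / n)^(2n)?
lim = e^194

Rewrite as (1 + 97/n)^(2n). By the standard limit (1 + x/n)^n → e^x, we have (1 + 97/n)^n → e^97, and raising to the 2nd power gives e^194.
More precisely, ln[(1 + 97/n)^(2n)] = 2n · ln(1 + 97/n) = 2n · (97/n + O(1/n^2)) = 194 + O(1/n) → 194.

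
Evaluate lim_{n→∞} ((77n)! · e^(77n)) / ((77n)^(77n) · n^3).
lim = 0

Stirling: (77n)! ~ sqrt(2π·77n) · (77n/e)^(77n). Hence
  (77n)! · e^(77n) / (77n)^(77n) ~ sqrt(2π·77n).
Dividing by n^3: sqrt(2π·77n) / n^3 = sqrt(2π·77) · n^((1−6)/2), so the expression behaves like sqrt(2π·77) · n^((1−6)/2) → 0.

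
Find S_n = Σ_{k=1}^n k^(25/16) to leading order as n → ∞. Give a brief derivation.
S_n ~ (16/41) · n^(41/16)

Integral comparison: Σ_{k=1}^n k^(25/16) = ∫_0^n x^(25/16) dx + O(n^(25/16)). The integral is n^(1 + 25/16) / (1 + 25/16) = n^((25+16)/16) / ((25+16)/16) = (16/41) · n^(41/16).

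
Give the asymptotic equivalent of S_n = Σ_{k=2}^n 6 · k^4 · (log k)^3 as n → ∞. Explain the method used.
S_n ~ 6 · n^5 · (log n)^3 / 5

By integral comparison, S_n = ∫_1^n 6 · x^4 · (log x)^3 dx + O(n^4 · (log n)^3). For the integral, the leading term of ∫_1^n x^4 (log x)^3 dx is n^5/5 · (log n)^3 (by repeated integration by parts; each step lowers the log-exponent and produces a relatively O(1/log n) correction). Hence S_n ~ 6 · n^5 · (log n)^3 / 5.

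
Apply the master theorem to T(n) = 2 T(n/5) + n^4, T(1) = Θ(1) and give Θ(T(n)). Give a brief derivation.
T(n) = Θ(n^4)

log_5 2 ≈ 0.431. f(n) = n^4 dominates n^(log_5 2) since 4 > 0.431, and the regularity condition a·f(n/b) = 2·(n/5)^4 = (2/625)·n^4 ≤ c·f(n) holds with c = 2/625 ≈ 0.0032 < 1. So this is Case 3: T(n) = Θ(f(n)) = Θ(n^4).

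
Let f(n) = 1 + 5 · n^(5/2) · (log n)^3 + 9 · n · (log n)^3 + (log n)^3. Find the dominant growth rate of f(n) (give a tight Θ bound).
f(n) ∈ Θ(n^(5/2) · (log n)^3)

Compare the terms by growth order. For large n, n^a · (log n)^b dominates n^a' · (log n)^b' iff a > a', or (a = a' and b > b'). Ranking the 4 terms shows the dominant one is 5 · n^(5/2) · (log n)^3. Hence f(n) ∈ Θ(n^(5/2) · (log n)^3).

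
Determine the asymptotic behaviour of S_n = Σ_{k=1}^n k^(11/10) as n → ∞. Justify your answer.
S_n ~ (10/21) · n^(21/10)

Integral comparison: Σ_{k=1}^n k^(11/10) = ∫_0^n x^(11/10) dx + O(n^(11/10)). The integral is n^(1 + 11/10) / (1 + 11/10) = n^((11+10)/10) / ((11+10)/10) = (10/21) · n^(21/10).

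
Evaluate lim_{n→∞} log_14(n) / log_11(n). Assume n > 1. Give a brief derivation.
lim = ln(11) / ln(14) = log_14(11)

Change of base: log_14(n) = ln n / ln 14 and log_11(n) = ln n / ln 11. The ratio is (ln n / ln 14) · (ln 11 / ln n) = ln 11 / ln 14, a constant independent of n. So the limit is ln 11 / ln 14 = log_14(11).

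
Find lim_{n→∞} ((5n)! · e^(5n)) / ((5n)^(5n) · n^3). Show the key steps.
lim = 0

Stirling: (5n)! ~ sqrt(2π·5n) · (5n/e)^(5n). Hence
  (5n)! · e^(5n) / (5n)^(5n) ~ sqrt(2π·5n).
Dividing by n^3: sqrt(2π·5n) / n^3 = sqrt(2π·5) · n^((1−6)/2), so the expression behaves like sqrt(2π·5) · n^((1−6)/2) → 0.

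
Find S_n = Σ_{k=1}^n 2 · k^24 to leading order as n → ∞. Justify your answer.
S_n ~ 2 · n^25 / 25

By integral comparison (Euler-Maclaurin), Σ_{k=1}^n 2 · k^24 = 2 · ∫_0^n x^24 dx + O(n^24) = 2 · n^25/25 + O(n^24). (Equivalently, Faulhaber's formula gives the same leading term.)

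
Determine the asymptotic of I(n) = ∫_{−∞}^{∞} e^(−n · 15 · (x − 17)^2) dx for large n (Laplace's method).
I(n) = sqrt(π/(15n))

Here φ(x) = 15 · (x − 17)^2 has its unique minimum at x* = 17 with φ(x*) = 0 and φ''(x*) = 30. Laplace's method gives
  I(n) ~ e^(−n φ(x*)) · sqrt(2π / (n · φ''(x*))) = sqrt(2π / (30n)) = sqrt(π/(15n)).
This is exact: substituting u = (x − 17)·sqrt(15n) gives I(n) = (1/sqrt(15n)) ∫_{−∞}^{∞} e^(−u^2) du = sqrt(π/(15n)).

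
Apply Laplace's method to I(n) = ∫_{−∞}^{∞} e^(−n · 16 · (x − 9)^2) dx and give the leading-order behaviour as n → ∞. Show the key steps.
I(n) = sqrt(π/(16n))

Here φ(x) = 16 · (x − 9)^2 has its unique minimum at x* = 9 with φ(x*) = 0 and φ''(x*) = 32. Laplace's method gives
  I(n) ~ e^(−n φ(x*)) · sqrt(2π / (n · φ''(x*))) = sqrt(2π / (32n)) = sqrt(π/(16n)).
This is exact: substituting u = (x − 9)·sqrt(16n) gives I(n) = (1/sqrt(16n)) ∫_{−∞}^{∞} e^(−u^2) du = sqrt(π/(16n)).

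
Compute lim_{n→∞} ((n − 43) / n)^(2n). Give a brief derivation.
lim = e^(−86)

Rewrite as (1 − 43/n)^(2n). By the standard limit (1 + x/n)^n → e^x, we have (1 − 43/n)^n → e^(−43), and raising to the 2nd power gives e^(−86).
More precisely, ln[(1 − 43/n)^(2n)] = 2n · ln(1 − 43/n) = 2n · (-43/n + O(1/n^2)) = -86 + O(1/n) → -86.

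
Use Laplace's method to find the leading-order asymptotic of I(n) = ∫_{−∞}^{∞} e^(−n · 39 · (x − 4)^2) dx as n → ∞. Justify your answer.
I(n) = sqrt(π/(39n))

Here φ(x) = 39 · (x − 4)^2 has its unique minimum at x* = 4 with φ(x*) = 0 and φ''(x*) = 78. Laplace's method gives
  I(n) ~ e^(−n φ(x*)) · sqrt(2π / (n · φ''(x*))) = sqrt(2π / (78n)) = sqrt(π/(39n)).
This is exact: substituting u = (x − 4)·sqrt(39n) gives I(n) = (1/sqrt(39n)) ∫_{−∞}^{∞} e^(−u^2) du = sqrt(π/(39n)).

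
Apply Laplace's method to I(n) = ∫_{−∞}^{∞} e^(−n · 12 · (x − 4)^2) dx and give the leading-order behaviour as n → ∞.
I(n) = sqrt(π/(12n))

Here φ(x) = 12 · (x − 4)^2 has its unique minimum at x* = 4 with φ(x*) = 0 and φ''(x*) = 24. Laplace's method gives
  I(n) ~ e^(−n φ(x*)) · sqrt(2π / (n · φ''(x*))) = sqrt(2π / (24n)) = sqrt(π/(12n)).
This is exact: substituting u = (x − 4)·sqrt(12n) gives I(n) = (1/sqrt(12n)) ∫_{−∞}^{∞} e^(−u^2) du = sqrt(π/(12n)).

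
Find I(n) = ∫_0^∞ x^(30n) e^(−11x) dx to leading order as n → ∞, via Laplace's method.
I(n) ~ (sqrt(2π·30n) / 11) · (30n/(11e))^(30n)

Write the integrand as exp(30n ln x − 11x) and set f(x) = 30n ln x − 11x. Then f'(x) = 30n/x − 11 = 0 at x* = 30n/11, and f''(x*) = −30n/x*^2 = −11^2/(30n). Laplace's method (interior maximum) gives
  I(n) ~ e^(f(x*)) · sqrt(2π / |f''(x*)|)
        = exp(30n ln(30n/11) − 30n) · sqrt(2π · 30n / 11^2)
        = (30n/11)^(30n) e^(−30n) · sqrt(2π·30n) / 11
        = (sqrt(2π·30n) / 11) · (30n/(11e))^(30n).
This matches Γ(30n+1)/11^(30n+1) with Stirling applied to Γ.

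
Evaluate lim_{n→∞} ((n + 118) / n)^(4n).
lim = e^472

Rewrite as (1 + 118/n)^(4n). By the standard limit (1 + x/n)^n → e^x, we have (1 + 118/n)^n → e^118, and raising to the 4th power gives e^472.
More precisely, ln[(1 + 118/n)^(4n)] = 4n · ln(1 + 118/n) = 4n · (118/n + O(1/n^2)) = 472 + O(1/n) → 472.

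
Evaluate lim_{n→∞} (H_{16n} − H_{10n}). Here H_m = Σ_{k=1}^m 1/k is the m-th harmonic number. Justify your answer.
lim = ln(16/10) = ln(8/5)

Euler-Maclaurin gives H_m = ln m + γ + 1/(2m) + O(1/m^2). The γ and O(1/m) terms cancel in the difference:
  H_{16n} − H_{10n} = ln(16n) − ln(10n) + O(1/n) = ln(16/10) + O(1/n).
Hence the limit is ln(16/10) = ln(8/5).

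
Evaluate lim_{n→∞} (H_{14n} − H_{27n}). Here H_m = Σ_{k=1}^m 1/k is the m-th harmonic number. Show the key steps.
lim = ln(14/27)

Euler-Maclaurin gives H_m = ln m + γ + 1/(2m) + O(1/m^2). The γ and O(1/m) terms cancel in the difference:
  H_{14n} − H_{27n} = ln(14n) − ln(27n) + O(1/n) = ln(14/27) + O(1/n).
Hence the limit is ln(14/27).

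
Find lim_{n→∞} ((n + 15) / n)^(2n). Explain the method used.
lim = e^30

Rewrite as (1 + 15/n)^(2n). By the standard limit (1 + x/n)^n → e^x, we have (1 + 15/n)^n → e^15, and raising to the 2nd power gives e^30.
More precisely, ln[(1 + 15/n)^(2n)] = 2n · ln(1 + 15/n) = 2n · (15/n + O(1/n^2)) = 30 + O(1/n) → 30.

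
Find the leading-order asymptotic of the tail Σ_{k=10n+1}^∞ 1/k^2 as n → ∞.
Σ_{k>10n} 1/k^2 ~ 1/(1 · (10n))

Compare to the integral: ∫_{10n}^∞ x^(−2) dx = [−x^(−1)/1]_{10n}^∞ = 1/((2−1)·(10n)). Euler-Maclaurin then gives
  Σ_{k>10n} 1/k^2 = ∫_{10n}^∞ dx/x^2 − 1/(2·(10n)^2) + O(1/(10n)^3).
(Equivalently this is ζ(2) − Σ_{k≤10n} 1/k^2.)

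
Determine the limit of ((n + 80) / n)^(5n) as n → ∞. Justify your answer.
lim = e^400

Rewrite as (1 + 80/n)^(5n). By the standard limit (1 + x/n)^n → e^x, we have (1 + 80/n)^n → e^80, and raising to the 5th power gives e^400.
More precisely, ln[(1 + 80/n)^(5n)] = 5n · ln(1 + 80/n) = 5n · (80/n + O(1/n^2)) = 400 + O(1/n) → 400.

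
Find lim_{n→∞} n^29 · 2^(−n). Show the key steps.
lim = 0

Exponentials with base > 1 dominate every fixed polynomial: for any fixed c, n^c / 2^n → 0 as n → ∞ (e.g. by the ratio test, or by writing 2^n = e^(n ln 2) and noting e^(n ln 2) / n^c → ∞). Hence n^29 · 2^(−n) = n^29 / 2^n → 0.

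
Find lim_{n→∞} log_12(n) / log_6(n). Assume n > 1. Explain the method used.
lim = ln(6) / ln(12) = log_12(6)

Change of base: log_12(n) = ln n / ln 12 and log_6(n) = ln n / ln 6. The ratio is (ln n / ln 12) · (ln 6 / ln n) = ln 6 / ln 12, a constant independent of n. So the limit is ln 6 / ln 12 = log_12(6).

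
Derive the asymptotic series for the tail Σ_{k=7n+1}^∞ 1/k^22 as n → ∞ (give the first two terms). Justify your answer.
Σ_{k>7n} 1/k^22 = 1/(21 · (7n)^21) − 1/(2 · (7n)^22) + O(1/(7n)^23)

Compare to the integral: ∫_{7n}^∞ x^(−22) dx = [−x^(−21)/21]_{7n}^∞ = 1/((22−1)·(7n)^21). The Euler-Maclaurin correction adds −f(7n)/2 = −1/(2·(7n)^22). Euler-Maclaurin then gives
  Σ_{k>7n} 1/k^22 = ∫_{7n}^∞ dx/x^22 − 1/(2·(7n)^22) + O(1/(7n)^23).
(Equivalently this is ζ(22) − Σ_{k≤7n} 1/k^22.)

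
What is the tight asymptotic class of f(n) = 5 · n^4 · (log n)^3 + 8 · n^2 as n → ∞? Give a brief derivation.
f(n) ∈ Θ(n^4 · (log n)^3)

Compare the terms by growth order. For large n, n^a · (log n)^b dominates n^a' · (log n)^b' iff a > a', or (a = a' and b > b'). Ranking the 2 terms shows the dominant one is 5 · n^4 · (log n)^3. Hence f(n) ∈ Θ(n^4 · (log n)^3).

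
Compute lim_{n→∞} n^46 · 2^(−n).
lim = 0

Exponentials with base > 1 dominate every fixed polynomial: for any fixed c, n^c / 2^n → 0 as n → ∞ (e.g. by the ratio test, or by writing 2^n = e^(n ln 2) and noting e^(n ln 2) / n^c → ∞). Hence n^46 · 2^(−n) = n^46 / 2^n → 0.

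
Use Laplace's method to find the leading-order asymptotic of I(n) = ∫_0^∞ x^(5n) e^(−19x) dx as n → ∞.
I(n) ~ (sqrt(2π·5n) / 19) · (5n/(19e))^(5n)

Write the integrand as exp(5n ln x − 19x) and set f(x) = 5n ln x − 19x. Then f'(x) = 5n/x − 19 = 0 at x* = 5n/19, and f''(x*) = −5n/x*^2 = −19^2/(5n). Laplace's method (interior maximum) gives
  I(n) ~ e^(f(x*)) · sqrt(2π / |f''(x*)|)
        = exp(5n ln(5n/19) − 5n) · sqrt(2π · 5n / 19^2)
        = (5n/19)^(5n) e^(−5n) · sqrt(2π·5n) / 19
        = (sqrt(2π·5n) / 19) · (5n/(19e))^(5n).
This matches Γ(5n+1)/19^(5n+1) with Stirling applied to Γ.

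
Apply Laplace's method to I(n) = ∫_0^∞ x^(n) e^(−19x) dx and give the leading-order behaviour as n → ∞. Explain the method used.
I(n) ~ (sqrt(2π·n) / 19) · (n/(19e))^(n)

Write the integrand as exp(n ln x − 19x) and set f(x) = n ln x − 19x. Then f'(x) = n/x − 19 = 0 at x* = n/19, and f''(x*) = −n/x*^2 = −19^2/(n). Laplace's method (interior maximum) gives
  I(n) ~ e^(f(x*)) · sqrt(2π / |f''(x*)|)
        = exp(n ln(n/19) − n) · sqrt(2π · n / 19^2)
        = (n/19)^(n) e^(−n) · sqrt(2π·n) / 19
        = (sqrt(2π·n) / 19) · (n/(19e))^(n).
This matches Γ(n+1)/19^(n+1) with Stirling applied to Γ.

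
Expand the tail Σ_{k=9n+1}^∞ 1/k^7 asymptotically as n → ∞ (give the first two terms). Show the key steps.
Σ_{k>9n} 1/k^7 = 1/(6 · (9n)^6) − 1/(2 · (9n)^7) + O(1/(9n)^8)

Compare to the integral: ∫_{9n}^∞ x^(−7) dx = [−x^(−6)/6]_{9n}^∞ = 1/((7−1)·(9n)^6). The Euler-Maclaurin correction adds −f(9n)/2 = −1/(2·(9n)^7). Euler-Maclaurin then gives
  Σ_{k>9n} 1/k^7 = ∫_{9n}^∞ dx/x^7 − 1/(2·(9n)^7) + O(1/(9n)^8).
(Equivalently this is ζ(7) − Σ_{k≤9n} 1/k^7.)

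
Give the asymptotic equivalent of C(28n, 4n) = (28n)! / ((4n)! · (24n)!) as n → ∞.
C(28n, 4n) ~ (823543/46656)^(4n) · sqrt(7/(12π·4n))

Write N = 4n. Apply Stirling to each factorial:
  (7N)! ~ sqrt(2π·7N) · (7N/e)^(7N),
  N! ~ sqrt(2π N) · (N/e)^N,
  (6N)! ~ sqrt(2π·6N) · (6N/e)^(6N).
The exponential factors combine to (7N)^(7N) / (N^N · (6N)^(6N)) = 7^(7N)/6^(6N) = (7^7/6^6)^N = (823543/46656)^N.
The square-root prefactors combine to sqrt(2π·7N) / (sqrt(2π N)·sqrt(2π·6N)) = sqrt(7 / (2π·6·N)) = sqrt(7/(12π·4n)).
Substituting N = 4n: C(28n, 4n) ~ (823543/46656)^(4n) · sqrt(7/(12π·4n)).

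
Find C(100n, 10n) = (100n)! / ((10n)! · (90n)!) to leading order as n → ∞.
C(100n, 10n) ~ (10000000000/387420489)^(10n) · sqrt(5/(9π·10n))

Write N = 10n. Apply Stirling to each factorial:
  (10N)! ~ sqrt(2π·10N) · (10N/e)^(10N),
  N! ~ sqrt(2π N) · (N/e)^N,
  (9N)! ~ sqrt(2π·9N) · (9N/e)^(9N).
The exponential factors combine to (10N)^(10N) / (N^N · (9N)^(9N)) = 10^(10N)/9^(9N) = (10^10/9^9)^N = (10000000000/387420489)^N.
The square-root prefactors combine to sqrt(2π·10N) / (sqrt(2π N)·sqrt(2π·9N)) = sqrt(10 / (2π·9·N)) = sqrt(5/(9π·10n)).
Substituting N = 10n: C(100n, 10n) ~ (10000000000/387420489)^(10n) · sqrt(5/(9π·10n)).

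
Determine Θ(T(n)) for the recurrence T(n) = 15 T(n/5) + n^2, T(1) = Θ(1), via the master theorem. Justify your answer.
T(n) = Θ(n^2)

log_5 15 ≈ 1.683. f(n) = n^2 dominates n^(log_5 15) since 2 > 1.683, and the regularity condition a·f(n/b) = 15·(n/5)^2 = (15/25)·n^2 ≤ c·f(n) holds with c = 15/25 ≈ 0.6 < 1. So this is Case 3: T(n) = Θ(f(n)) = Θ(n^2).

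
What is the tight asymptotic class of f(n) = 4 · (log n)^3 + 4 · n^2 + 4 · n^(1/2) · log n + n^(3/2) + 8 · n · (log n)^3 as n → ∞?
f(n) ∈ Θ(n^2)

Compare the terms by growth order. For large n, n^a · (log n)^b dominates n^a' · (log n)^b' iff a > a', or (a = a' and b > b'). Ranking the 5 terms shows the dominant one is 4 · n^2. Hence f(n) ∈ Θ(n^2).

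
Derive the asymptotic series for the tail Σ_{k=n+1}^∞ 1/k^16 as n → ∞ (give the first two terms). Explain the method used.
Σ_{k>n} 1/k^16 = 1/(15 · n^15) − 1/(2 · n^16) + O(1/n^17)

Compare to the integral: ∫_{n}^∞ x^(−16) dx = [−x^(−15)/15]_{n}^∞ = 1/((16−1)·n^15). The Euler-Maclaurin correction adds −f(n)/2 = −1/(2·n^16). Euler-Maclaurin then gives
  Σ_{k>n} 1/k^16 = ∫_{n}^∞ dx/x^16 − 1/(2·n^16) + O(1/n^17).
(Equivalently this is ζ(16) − Σ_{k≤n} 1/k^16.)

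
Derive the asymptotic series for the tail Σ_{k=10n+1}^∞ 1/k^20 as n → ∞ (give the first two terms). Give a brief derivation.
Σ_{k>10n} 1/k^20 = 1/(19 · (10n)^19) − 1/(2 · (10n)^20) + O(1/(10n)^21)

Compare to the integral: ∫_{10n}^∞ x^(−20) dx = [−x^(−19)/19]_{10n}^∞ = 1/((20−1)·(10n)^19). The Euler-Maclaurin correction adds −f(10n)/2 = −1/(2·(10n)^20). Euler-Maclaurin then gives
  Σ_{k>10n} 1/k^20 = ∫_{10n}^∞ dx/x^20 − 1/(2·(10n)^20) + O(1/(10n)^21).
(Equivalently this is ζ(20) − Σ_{k≤10n} 1/k^20.)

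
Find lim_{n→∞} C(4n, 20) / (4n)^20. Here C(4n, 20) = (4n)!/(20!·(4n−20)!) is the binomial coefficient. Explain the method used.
lim = 1/20! = 1/2432902008176640000

With N = 4n → ∞: C(N, 20) / N^20 = [N(N−1)…(N−19)] / (20! · N^20) = (1/20!) · 1 · (1 − 1/(4n)) · … · (1 − 19/(4n)). Each factor → 1 as N → ∞, so the limit is 1/20! = 1/2432902008176640000.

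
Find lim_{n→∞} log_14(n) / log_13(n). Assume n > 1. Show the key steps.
lim = ln(13) / ln(14) = log_14(13)

Change of base: log_14(n) = ln n / ln 14 and log_13(n) = ln n / ln 13. The ratio is (ln n / ln 14) · (ln 13 / ln n) = ln 13 / ln 14, a constant independent of n. So the limit is ln 13 / ln 14 = log_14(13).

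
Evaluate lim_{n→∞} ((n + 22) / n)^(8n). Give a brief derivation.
lim = e^176

Rewrite as (1 + 22/n)^(8n). By the standard limit (1 + x/n)^n → e^x, we have (1 + 22/n)^n → e^22, and raising to the 8th power gives e^176.
More precisely, ln[(1 + 22/n)^(8n)] = 8n · ln(1 + 22/n) = 8n · (22/n + O(1/n^2)) = 176 + O(1/n) → 176.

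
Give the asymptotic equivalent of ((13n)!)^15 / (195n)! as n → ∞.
((13n)!)^15/(195n)! ~ ((2π·13n)^(14/2) / sqrt(15)) · 15^(−15·13n)  →  0

Write N = 13n. Stirling: N! ~ sqrt(2π N)(N/e)^N and (15N)! ~ sqrt(2π·15N)·(15N/e)^(15N).
  (N!)^15/(15N)! ~ (2π N)^(15/2) (N/e)^(15N) / [sqrt(2π·15N) (15N/e)^(15N)]
     = (2π N)^(15/2) / sqrt(2π·15N) · (N/(15N))^(15N)
     = (2π N)^((15−1)/2) / sqrt(15) · 15^(−15N).
Since 15^15 > 1, the factor 15^(−15N) decays exponentially, so the ratio → 0. Substituting N = 13n gives the stated form.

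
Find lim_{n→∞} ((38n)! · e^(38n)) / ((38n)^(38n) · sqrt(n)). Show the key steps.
lim = sqrt(2π·38)

Stirling: (38n)! ~ sqrt(2π·38n) · (38n/e)^(38n). Hence
  (38n)! · e^(38n) / (38n)^(38n) ~ sqrt(2π·38n).
Dividing by sqrt(n): sqrt(2π·38n) / sqrt(n) = sqrt(2π·38) · n^((1−1)/2), so the limit is sqrt(2π·38).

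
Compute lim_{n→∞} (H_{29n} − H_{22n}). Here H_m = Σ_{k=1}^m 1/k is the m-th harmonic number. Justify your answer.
lim = ln(29/22)

Euler-Maclaurin gives H_m = ln m + γ + 1/(2m) + O(1/m^2). The γ and O(1/m) terms cancel in the difference:
  H_{29n} − H_{22n} = ln(29n) − ln(22n) + O(1/n) = ln(29/22) + O(1/n).
Hence the limit is ln(29/22).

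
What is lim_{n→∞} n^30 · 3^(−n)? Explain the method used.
lim = 0

Exponentials with base > 1 dominate every fixed polynomial: for any fixed c, n^c / 3^n → 0 as n → ∞ (e.g. by the ratio test, or by writing 3^n = e^(n ln 3) and noting e^(n ln 3) / n^c → ∞). Hence n^30 · 3^(−n) = n^30 / 3^n → 0.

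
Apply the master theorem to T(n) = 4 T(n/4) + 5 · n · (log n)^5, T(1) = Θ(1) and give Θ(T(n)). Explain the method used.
T(n) = Θ(n · (log n)^6)

Here log_4 4 = 1 and f(n) = 5 · n · (log n)^5 = Θ(n^(log_4 4) · (log n)^5). This is the extended Case 2 of the master theorem (f matches the critical exponent up to log factors), giving T(n) = Θ(n^(log_4 4) · (log n)^(5+1)) = Θ(n · (log n)^6).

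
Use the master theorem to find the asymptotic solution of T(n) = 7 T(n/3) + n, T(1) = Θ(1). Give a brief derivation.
T(n) = Θ(n^(log_3 7))

Master theorem: compare f(n) = n to n^(log_3 7) where log_3 7 ≈ 1.771. Since 1 < log_3 7, we have f(n) = O(n^(log_3 7 − ε)) for some ε > 0 — Case 1. Hence T(n) = Θ(n^(log_3 7)).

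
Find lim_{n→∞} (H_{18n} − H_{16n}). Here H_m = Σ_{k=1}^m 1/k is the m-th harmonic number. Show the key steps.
lim = ln(18/16) = ln(9/8)

Euler-Maclaurin gives H_m = ln m + γ + 1/(2m) + O(1/m^2). The γ and O(1/m) terms cancel in the difference:
  H_{18n} − H_{16n} = ln(18n) − ln(16n) + O(1/n) = ln(18/16) + O(1/n).
Hence the limit is ln(18/16) = ln(9/8).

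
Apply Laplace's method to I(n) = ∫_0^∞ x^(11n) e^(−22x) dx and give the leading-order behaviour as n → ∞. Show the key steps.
I(n) ~ (sqrt(2π·11n) / 22) · (11n/(22e))^(11n)

Write the integrand as exp(11n ln x − 22x) and set f(x) = 11n ln x − 22x. Then f'(x) = 11n/x − 22 = 0 at x* = 11n/22, and f''(x*) = −11n/x*^2 = −22^2/(11n). Laplace's method (interior maximum) gives
  I(n) ~ e^(f(x*)) · sqrt(2π / |f''(x*)|)
        = exp(11n ln(11n/22) − 11n) · sqrt(2π · 11n / 22^2)
        = (11n/22)^(11n) e^(−11n) · sqrt(2π·11n) / 22
        = (sqrt(2π·11n) / 22) · (11n/(22e))^(11n).
This matches Γ(11n+1)/22^(11n+1) with Stirling applied to Γ.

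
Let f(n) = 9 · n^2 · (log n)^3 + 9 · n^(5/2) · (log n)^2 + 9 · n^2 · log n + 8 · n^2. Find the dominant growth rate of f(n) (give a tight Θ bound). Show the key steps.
f(n) ∈ Θ(n^(5/2) · (log n)^2)

Compare the terms by growth order. For large n, n^a · (log n)^b dominates n^a' · (log n)^b' iff a > a', or (a = a' and b > b'). Ranking the 4 terms shows the dominant one is 9 · n^(5/2) · (log n)^2. Hence f(n) ∈ Θ(n^(5/2) · (log n)^2).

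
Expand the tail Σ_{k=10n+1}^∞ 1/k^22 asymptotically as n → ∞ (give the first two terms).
Σ_{k>10n} 1/k^22 = 1/(21 · (10n)^21) − 1/(2 · (10n)^22) + O(1/(10n)^23)

Compare to the integral: ∫_{10n}^∞ x^(−22) dx = [−x^(−21)/21]_{10n}^∞ = 1/((22−1)·(10n)^21). The Euler-Maclaurin correction adds −f(10n)/2 = −1/(2·(10n)^22). Euler-Maclaurin then gives
  Σ_{k>10n} 1/k^22 = ∫_{10n}^∞ dx/x^22 − 1/(2·(10n)^22) + O(1/(10n)^23).
(Equivalently this is ζ(22) − Σ_{k≤10n} 1/k^22.)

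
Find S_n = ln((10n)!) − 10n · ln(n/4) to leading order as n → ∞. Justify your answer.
S_n ~ 10n · (ln 40 − 1) + O(ln n)

Stirling: ln((10n)!) = 10n ln(10n) − 10n + O(ln n).
  S_n = 10n ln(10n) − 10n − 10n ln(n/4) + O(ln n)
      = 10n ln(10n) − 10n ln n + 10n ln 4 − 10n + O(ln n)
      = 10n ln 10 + 10n ln 4 − 10n + O(ln n)
      = 10n (ln 40 − 1) + O(ln n).
Numerically ln(40) − 1 ≈ 2.6889.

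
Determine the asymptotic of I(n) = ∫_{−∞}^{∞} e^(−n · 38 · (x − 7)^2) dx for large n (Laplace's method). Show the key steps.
I(n) = sqrt(π/(38n))

Here φ(x) = 38 · (x − 7)^2 has its unique minimum at x* = 7 with φ(x*) = 0 and φ''(x*) = 76. Laplace's method gives
  I(n) ~ e^(−n φ(x*)) · sqrt(2π / (n · φ''(x*))) = sqrt(2π / (76n)) = sqrt(π/(38n)).
This is exact: substituting u = (x − 7)·sqrt(38n) gives I(n) = (1/sqrt(38n)) ∫_{−∞}^{∞} e^(−u^2) du = sqrt(π/(38n)).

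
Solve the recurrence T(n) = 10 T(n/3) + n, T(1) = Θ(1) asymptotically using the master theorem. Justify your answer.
T(n) = Θ(n^(log_3 10))

Master theorem: compare f(n) = n to n^(log_3 10) where log_3 10 ≈ 2.096. Since 1 < log_3 10, we have f(n) = O(n^(log_3 10 − ε)) for some ε > 0 — Case 1. Hence T(n) = Θ(n^(log_3 10)).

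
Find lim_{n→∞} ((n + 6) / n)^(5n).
lim = e^30

Rewrite as (1 + 6/n)^(5n). By the standard limit (1 + x/n)^n → e^x, we have (1 + 6/n)^n → e^6, and raising to the 5th power gives e^30.
More precisely, ln[(1 + 6/n)^(5n)] = 5n · ln(1 + 6/n) = 5n · (6/n + O(1/n^2)) = 30 + O(1/n) → 30.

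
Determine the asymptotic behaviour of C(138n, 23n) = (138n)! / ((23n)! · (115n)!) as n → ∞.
C(138n, 23n) ~ (46656/3125)^(23n) · sqrt(3/(5π·23n))

Write N = 23n. Apply Stirling to each factorial:
  (6N)! ~ sqrt(2π·6N) · (6N/e)^(6N),
  N! ~ sqrt(2π N) · (N/e)^N,
  (5N)! ~ sqrt(2π·5N) · (5N/e)^(5N).
The exponential factors combine to (6N)^(6N) / (N^N · (5N)^(5N)) = 6^(6N)/5^(5N) = (6^6/5^5)^N = (46656/3125)^N.
The square-root prefactors combine to sqrt(2π·6N) / (sqrt(2π N)·sqrt(2π·5N)) = sqrt(6 / (2π·5·N)) = sqrt(3/(5π·23n)).
Substituting N = 23n: C(138n, 23n) ~ (46656/3125)^(23n) · sqrt(3/(5π·23n)).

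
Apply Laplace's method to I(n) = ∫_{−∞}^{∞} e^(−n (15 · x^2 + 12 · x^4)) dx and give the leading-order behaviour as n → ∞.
I(n) ~ sqrt(π/(15n))

φ(x) = 15 · x^2 + 12 · x^4 has its unique global minimum at x* = 0 (since φ'(x) = 30x + 48x^3 = 0 only at x = 0 for real x with both coefficients positive, and φ → ∞ as |x| → ∞). At x* = 0, φ(0) = 0 and φ''(0) = 30. Laplace's method then gives
  I(n) ~ sqrt(2π / (n · φ''(0))) · e^(−n φ(0)) = sqrt(2π / (30n)) = sqrt(π/(15n)).
The 12 · x^4 term contributes only at subleading order (an O(1/n) relative correction).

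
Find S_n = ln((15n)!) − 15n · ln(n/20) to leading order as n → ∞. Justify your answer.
S_n ~ 15n · (ln 300 − 1) + O(ln n)

Stirling: ln((15n)!) = 15n ln(15n) − 15n + O(ln n).
  S_n = 15n ln(15n) − 15n − 15n ln(n/20) + O(ln n)
      = 15n ln(15n) − 15n ln n + 15n ln 20 − 15n + O(ln n)
      = 15n ln 15 + 15n ln 20 − 15n + O(ln n)
      = 15n (ln 300 − 1) + O(ln n).
Numerically ln(300) − 1 ≈ 4.7038.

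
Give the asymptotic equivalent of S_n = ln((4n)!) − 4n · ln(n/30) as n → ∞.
S_n ~ 4n · (ln 120 − 1) + O(ln n)

Stirling: ln((4n)!) = 4n ln(4n) − 4n + O(ln n).
  S_n = 4n ln(4n) − 4n − 4n ln(n/30) + O(ln n)
      = 4n ln(4n) − 4n ln n + 4n ln 30 − 4n + O(ln n)
      = 4n ln 4 + 4n ln 30 − 4n + O(ln n)
      = 4n (ln 120 − 1) + O(ln n).
Numerically ln(120) − 1 ≈ 3.7875.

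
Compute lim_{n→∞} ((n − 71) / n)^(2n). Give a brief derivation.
lim = e^(−142)

Rewrite as (1 − 71/n)^(2n). By the standard limit (1 + x/n)^n → e^x, we have (1 − 71/n)^n → e^(−71), and raising to the 2nd power gives e^(−142).
More precisely, ln[(1 − 71/n)^(2n)] = 2n · ln(1 − 71/n) = 2n · (-71/n + O(1/n^2)) = -142 + O(1/n) → -142.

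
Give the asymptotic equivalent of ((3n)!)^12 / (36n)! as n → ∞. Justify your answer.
((3n)!)^12/(36n)! ~ ((2π·3n)^(11/2) / sqrt(12)) · 12^(−12·3n)  →  0

Write N = 3n. Stirling: N! ~ sqrt(2π N)(N/e)^N and (12N)! ~ sqrt(2π·12N)·(12N/e)^(12N).
  (N!)^12/(12N)! ~ (2π N)^(12/2) (N/e)^(12N) / [sqrt(2π·12N) (12N/e)^(12N)]
     = (2π N)^(12/2) / sqrt(2π·12N) · (N/(12N))^(12N)
     = (2π N)^((12−1)/2) / sqrt(12) · 12^(−12N).
Since 12^12 > 1, the factor 12^(−12N) decays exponentially, so the ratio → 0. Substituting N = 3n gives the stated form.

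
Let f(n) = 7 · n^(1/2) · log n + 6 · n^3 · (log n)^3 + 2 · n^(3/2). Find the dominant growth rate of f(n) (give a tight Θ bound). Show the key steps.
f(n) ∈ Θ(n^3 · (log n)^3)

Compare the terms by growth order. For large n, n^a · (log n)^b dominates n^a' · (log n)^b' iff a > a', or (a = a' and b > b'). Ranking the 3 terms shows the dominant one is 6 · n^3 · (log n)^3. Hence f(n) ∈ Θ(n^3 · (log n)^3).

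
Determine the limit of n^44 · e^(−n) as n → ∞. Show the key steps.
lim = 0

Exponentials with base > 1 dominate every fixed polynomial: for any fixed c, n^c / e^n → 0 as n → ∞ (e.g. by the ratio test, or since e^n grows faster than any power of n). Hence n^44 · e^(−n) = n^44 / e^n → 0.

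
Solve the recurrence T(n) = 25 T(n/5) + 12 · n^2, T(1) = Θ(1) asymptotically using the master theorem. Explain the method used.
T(n) = Θ(n^2 log n)

log_5 25 = 2, and f(n) = 12 · n^2 = Θ(n^(log_5 25)). This is Case 2 of the master theorem: T(n) = Θ(f(n) · log n) = Θ(n^2 log n).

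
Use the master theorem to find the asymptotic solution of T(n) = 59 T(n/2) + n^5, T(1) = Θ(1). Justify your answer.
T(n) = Θ(n^(log_2 59))

Master theorem: compare f(n) = n^5 to n^(log_2 59) where log_2 59 ≈ 5.883. Since 5 < log_2 59, we have f(n) = O(n^(log_2 59 − ε)) for some ε > 0 — Case 1. Hence T(n) = Θ(n^(log_2 59)).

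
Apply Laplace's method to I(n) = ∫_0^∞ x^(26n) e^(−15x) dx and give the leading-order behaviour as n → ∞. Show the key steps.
I(n) ~ (sqrt(2π·26n) / 15) · (26n/(15e))^(26n)

Write the integrand as exp(26n ln x − 15x) and set f(x) = 26n ln x − 15x. Then f'(x) = 26n/x − 15 = 0 at x* = 26n/15, and f''(x*) = −26n/x*^2 = −15^2/(26n). Laplace's method (interior maximum) gives
  I(n) ~ e^(f(x*)) · sqrt(2π / |f''(x*)|)
        = exp(26n ln(26n/15) − 26n) · sqrt(2π · 26n / 15^2)
        = (26n/15)^(26n) e^(−26n) · sqrt(2π·26n) / 15
        = (sqrt(2π·26n) / 15) · (26n/(15e))^(26n).
This matches Γ(26n+1)/15^(26n+1) with Stirling applied to Γ.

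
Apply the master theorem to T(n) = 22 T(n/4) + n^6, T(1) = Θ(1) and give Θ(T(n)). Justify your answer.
T(n) = Θ(n^6)

log_4 22 ≈ 2.230. f(n) = n^6 dominates n^(log_4 22) since 6 > 2.230, and the regularity condition a·f(n/b) = 22·(n/4)^6 = (22/4096)·n^6 ≤ c·f(n) holds with c = 22/4096 ≈ 0.00537 < 1. So this is Case 3: T(n) = Θ(f(n)) = Θ(n^6).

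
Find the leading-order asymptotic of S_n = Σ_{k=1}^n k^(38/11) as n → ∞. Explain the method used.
S_n ~ (11/49) · n^(49/11)

Integral comparison: Σ_{k=1}^n k^(38/11) = ∫_0^n x^(38/11) dx + O(n^(38/11)). The integral is n^(1 + 38/11) / (1 + 38/11) = n^((38+11)/11) / ((38+11)/11) = (11/49) · n^(49/11).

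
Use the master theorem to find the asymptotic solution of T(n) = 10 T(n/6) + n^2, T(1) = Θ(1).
T(n) = Θ(n^2)

log_6 10 ≈ 1.285. f(n) = n^2 dominates n^(log_6 10) since 2 > 1.285, and the regularity condition a·f(n/b) = 10·(n/6)^2 = (10/36)·n^2 ≤ c·f(n) holds with c = 10/36 ≈ 0.278 < 1. So this is Case 3: T(n) = Θ(f(n)) = Θ(n^2).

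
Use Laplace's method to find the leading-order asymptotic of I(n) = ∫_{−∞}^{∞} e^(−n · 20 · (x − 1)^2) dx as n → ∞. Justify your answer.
I(n) = sqrt(π/(20n))

Here φ(x) = 20 · (x − 1)^2 has its unique minimum at x* = 1 with φ(x*) = 0 and φ''(x*) = 40. Laplace's method gives
  I(n) ~ e^(−n φ(x*)) · sqrt(2π / (n · φ''(x*))) = sqrt(2π / (40n)) = sqrt(π/(20n)).
This is exact: substituting u = (x − 1)·sqrt(20n) gives I(n) = (1/sqrt(20n)) ∫_{−∞}^{∞} e^(−u^2) du = sqrt(π/(20n)).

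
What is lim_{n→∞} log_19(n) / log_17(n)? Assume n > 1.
lim = ln(17) / ln(19) = log_19(17)

Change of base: log_19(n) = ln n / ln 19 and log_17(n) = ln n / ln 17. The ratio is (ln n / ln 19) · (ln 17 / ln n) = ln 17 / ln 19, a constant independent of n. So the limit is ln 17 / ln 19 = log_19(17).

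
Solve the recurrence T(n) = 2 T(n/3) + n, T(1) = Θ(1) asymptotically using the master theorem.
T(n) = Θ(n)

log_3 2 ≈ 0.631. f(n) = n dominates n^(log_3 2) since 1 > 0.631, and the regularity condition a·f(n/b) = 2·(n/3)^1 = (2/3)·n ≤ c·f(n) holds with c = 2/3 ≈ 0.667 < 1. So this is Case 3: T(n) = Θ(f(n)) = Θ(n).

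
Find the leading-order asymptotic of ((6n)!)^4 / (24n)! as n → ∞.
((6n)!)^4/(24n)! ~ ((2π·6n)^(3/2) / 2) · 4^(−4·6n)  →  0

Write N = 6n. Stirling: N! ~ sqrt(2π N)(N/e)^N and (4N)! ~ sqrt(2π·4N)·(4N/e)^(4N).
  (N!)^4/(4N)! ~ (2π N)^(4/2) (N/e)^(4N) / [sqrt(2π·4N) (4N/e)^(4N)]
     = (2π N)^(4/2) / sqrt(2π·4N) · (N/(4N))^(4N)
     = (2π N)^((4−1)/2) / 2 · 4^(−4N).
Since 4^4 > 1, the factor 4^(−4N) decays exponentially, so the ratio → 0. Substituting N = 6n gives the stated form.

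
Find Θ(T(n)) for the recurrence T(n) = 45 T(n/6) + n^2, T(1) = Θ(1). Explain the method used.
T(n) = Θ(n^(log_6 45))

Master theorem: compare f(n) = n^2 to n^(log_6 45) where log_6 45 ≈ 2.125. Since 2 < log_6 45, we have f(n) = O(n^(log_6 45 − ε)) for some ε > 0 — Case 1. Hence T(n) = Θ(n^(log_6 45)).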